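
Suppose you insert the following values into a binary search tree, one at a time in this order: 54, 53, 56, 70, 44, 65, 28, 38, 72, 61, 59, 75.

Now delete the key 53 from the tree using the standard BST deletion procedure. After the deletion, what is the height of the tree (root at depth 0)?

5

54: root
53: left child of 54 (depth 1)
56: right child of 54 (depth 1)
70: right child of 56 (depth 2)
44: left child of 53 (depth 2)
65: left child of 70 (depth 3)
28: left child of 44 (depth 3)
38: right child of 28 (depth 4)
72: right child of 70 (depth 3)
61: left child of 65 (depth 4)
59: left child of 61 (depth 5)
75: right child of 72 (depth 4)

Delete 53 (at most one child — splice it out).
After deletion, deepest node is 59 at depth 5.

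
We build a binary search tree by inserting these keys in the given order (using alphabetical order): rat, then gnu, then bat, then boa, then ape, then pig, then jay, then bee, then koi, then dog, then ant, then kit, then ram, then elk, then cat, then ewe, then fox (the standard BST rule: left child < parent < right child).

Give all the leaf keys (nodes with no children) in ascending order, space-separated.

ant bee cat fox kit ram

Insert rat: tree is empty, so rat becomes the root.
Insert gnu: gnu < rat → go left. Place as left child of rat.
Insert bat: bat < rat → go left; bat < gnu → go left. Place as left child of gnu.
Insert boa: boa < rat → go left; boa < gnu → go left; boa > bat → go right. Place as right child of bat.
Insert ape: ape < rat → go left; ape < gnu → go left; ape < bat → go left. Place as left child of bat.
Insert pig: pig < rat → go left; pig > gnu → go right. Place as right child of gnu.
Insert jay: jay < rat → go left; jay > gnu → go right; jay < pig → go left. Place as left child of pig.
Insert bee: bee < rat → go left; bee < gnu → go left; bee > bat → go right; bee < boa → go left. Place as left child of boa.
Insert koi: koi < rat → go left; koi > gnu → go right; koi < pig → go left; koi > jay → go right. Place as right child of jay.
Insert dog: dog < rat → go left; dog < gnu → go left; dog > bat → go right; dog > boa → go right. Place as right child of boa.
Insert ant: ant < rat → go left; ant < gnu → go left; ant < bat → go left; ant < ape → go left. Place as left child of ape.
Insert kit: kit < rat → go left; kit > gnu → go right; kit < pig → go left; kit > jay → go right; kit < koi → go left. Place as left child of koi.
Insert ram: ram < rat → go left; ram > gnu → go right; ram > pig → go right. Place as right child of pig.
Insert elk: elk < rat → go left; elk < gnu → go left; elk > bat → go right; elk > boa → go right; elk > dog → go right. Place as right child of dog.
Insert cat: cat < rat → go left; cat < gnu → go left; cat > bat → go right; cat > boa → go right; cat < dog → go left. Place as left child of dog.
Insert ewe: ewe < rat → go left; ewe < gnu → go left; ewe > bat → go right; ewe > boa → go right; ewe > dog → go right; ewe > elk → go right. Place as right child of elk.
Insert fox: fox < rat → go left; fox < gnu → go left; fox > bat → go right; fox > boa → go right; fox > dog → go right; fox > elk → go right; fox > ewe → go right. Place as right child of ewe.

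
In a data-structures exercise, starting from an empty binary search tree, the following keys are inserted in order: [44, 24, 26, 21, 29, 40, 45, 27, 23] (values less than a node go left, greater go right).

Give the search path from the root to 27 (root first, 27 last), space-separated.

44 24 26 29 27

Insert 44: tree is empty, so 44 becomes the root.
Insert 24: 24 < 44 → go left. Place as left child of 44.
Insert 26: 26 < 44 → go left; 26 > 24 → go right. Place as right child of 24.
Insert 21: 21 < 44 → go left; 21 < 24 → go left. Place as left child of 24.
Insert 29: 29 < 44 → go left; 29 > 24 → go right; 29 > 26 → go right. Place as right child of 26.
Insert 40: 40 < 44 → go left; 40 > 24 → go right; 40 > 26 → go right; 40 > 29 → go right. Place as right child of 29.
Insert 45: 45 > 44 → go right. Place as right child of 44.
Insert 27: 27 < 44 → go left; 27 > 24 → go right; 27 > 26 → go right; 27 < 29 → go left. Place as left child of 29.
Insert 23: 23 < 44 → go left; 23 < 24 → go left; 23 > 21 → go right. Place as right child of 21.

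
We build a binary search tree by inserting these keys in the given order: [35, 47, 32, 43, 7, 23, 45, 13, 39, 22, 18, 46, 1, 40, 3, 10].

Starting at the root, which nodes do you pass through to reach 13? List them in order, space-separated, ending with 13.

Resulting structure (node: left, right):
  35: L=32, R=47
  47: L=43, R=–
  32: L=7, R=–
  43: L=39, R=45
  7: L=1, R=23
  23: L=13, R=–
  45: L=–, R=46
  13: L=10, R=22
  39: L=–, R=40
  22: L=18, R=–
  18: L=–, R=–
  46: L=–, R=–
  1: L=–, R=3
  40: L=–, R=–
  3: L=–, R=–
  10: L=–, R=–

35 32 7 23 13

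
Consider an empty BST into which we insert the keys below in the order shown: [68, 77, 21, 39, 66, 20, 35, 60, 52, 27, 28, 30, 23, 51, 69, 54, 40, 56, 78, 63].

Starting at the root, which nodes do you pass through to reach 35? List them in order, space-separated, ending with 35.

Insert 68: tree is empty, so 68 becomes the root.
Insert 77: 77 > 68 → go right. Place as right child of 68.
Insert 21: 21 < 68 → go left. Place as left child of 68.
Insert 39: 39 < 68 → go left; 39 > 21 → go right. Place as right child of 21.
Insert 66: 66 < 68 → go left; 66 > 21 → go right; 66 > 39 → go right. Place as right child of 39.
Insert 20: 20 < 68 → go left; 20 < 21 → go left. Place as left child of 21.
Insert 35: 35 < 68 → go left; 35 > 21 → go right; 35 < 39 → go left. Place as left child of 39.
Insert 60: 60 < 68 → go left; 60 > 21 → go right; 60 > 39 → go right; 60 < 66 → go left. Place as left child of 66.
Insert 52: 52 < 68 → go left; 52 > 21 → go right; 52 > 39 → go right; 52 < 66 → go left; 52 < 60 → go left. Place as left child of 60.
Insert 27: 27 < 68 → go left; 27 > 21 → go right; 27 < 39 → go left; 27 < 35 → go left. Place as left child of 35.
Insert 28: 28 < 68 → go left; 28 > 21 → go right; 28 < 39 → go left; 28 < 35 → go left; 28 > 27 → go right. Place as right child of 27.
Insert 30: 30 < 68 → go left; 30 > 21 → go right; 30 < 39 → go left; 30 < 35 → go left; 30 > 27 → go right; 30 > 28 → go right. Place as right child of 28.
Insert 23: 23 < 68 → go left; 23 > 21 → go right; 23 < 39 → go left; 23 < 35 → go left; 23 < 27 → go left. Place as left child of 27.
Insert 51: 51 < 68 → go left; 51 > 21 → go right; 51 > 39 → go right; 51 < 66 → go left; 51 < 60 → go left; 51 < 52 → go left. Place as left child of 52.
Insert 69: 69 > 68 → go right; 69 < 77 → go left. Place as left child of 77.
Insert 54: 54 < 68 → go left; 54 > 21 → go right; 54 > 39 → go right; 54 < 66 → go left; 54 < 60 → go left; 54 > 52 → go right. Place as right child of 52.
Insert 40: 40 < 68 → go left; 40 > 21 → go right; 40 > 39 → go right; 40 < 66 → go left; 40 < 60 → go left; 40 < 52 → go left; 40 < 51 → go left. Place as left child of 51.
Insert 56: 56 < 68 → go left; 56 > 21 → go right; 56 > 39 → go right; 56 < 66 → go left; 56 < 60 → go left; 56 > 52 → go right; 56 > 54 → go right. Place as right child of 54.
Insert 78: 78 > 68 → go right; 78 > 77 → go right. Place as right child of 77.
Insert 63: 63 < 68 → go left; 63 > 21 → go right; 63 > 39 → go right; 63 < 66 → go left; 63 > 60 → go right. Place as right child of 60.

68 21 39 35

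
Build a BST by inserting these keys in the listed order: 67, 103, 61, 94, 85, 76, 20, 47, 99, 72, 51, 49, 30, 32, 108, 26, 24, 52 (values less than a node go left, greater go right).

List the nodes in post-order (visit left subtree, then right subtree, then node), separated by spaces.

Insert 67: tree is empty, so 67 becomes the root.
Insert 103: 103 > 67 → go right. Place as right child of 67.
Insert 61: 61 < 67 → go left. Place as left child of 67.
Insert 94: 94 > 67 → go right; 94 < 103 → go left. Place as left child of 103.
Insert 85: 85 > 67 → go right; 85 < 103 → go left; 85 < 94 → go left. Place as left child of 94.
Insert 76: 76 > 67 → go right; 76 < 103 → go left; 76 < 94 → go left; 76 < 85 → go left. Place as left child of 85.
Insert 20: 20 < 67 → go left; 20 < 61 → go left. Place as left child of 61.
Insert 47: 47 < 67 → go left; 47 < 61 → go left; 47 > 20 → go right. Place as right child of 20.
Insert 99: 99 > 67 → go right; 99 < 103 → go left; 99 > 94 → go right. Place as right child of 94.
Insert 72: 72 > 67 → go right; 72 < 103 → go left; 72 < 94 → go left; 72 < 85 → go left; 72 < 76 → go left. Place as left child of 76.
Insert 51: 51 < 67 → go left; 51 < 61 → go left; 51 > 20 → go right; 51 > 47 → go right. Place as right child of 47.
Insert 49: 49 < 67 → go left; 49 < 61 → go left; 49 > 20 → go right; 49 > 47 → go right; 49 < 51 → go left. Place as left child of 51.
Insert 30: 30 < 67 → go left; 30 < 61 → go left; 30 > 20 → go right; 30 < 47 → go left. Place as left child of 47.
Insert 32: 32 < 67 → go left; 32 < 61 → go left; 32 > 20 → go right; 32 < 47 → go left; 32 > 30 → go right. Place as right child of 30.
Insert 108: 108 > 67 → go right; 108 > 103 → go right. Place as right child of 103.
Insert 26: 26 < 67 → go left; 26 < 61 → go left; 26 > 20 → go right; 26 < 47 → go left; 26 < 30 → go left. Place as left child of 30.
Insert 24: 24 < 67 → go left; 24 < 61 → go left; 24 > 20 → go right; 24 < 47 → go left; 24 < 30 → go left; 24 < 26 → go left. Place as left child of 26.
Insert 52: 52 < 67 → go left; 52 < 61 → go left; 52 > 20 → go right; 52 > 47 → go right; 52 > 51 → go right. Place as right child of 51.

24 26 32 30 49 52 51 47 20 61 72 76 85 99 94 108 103 67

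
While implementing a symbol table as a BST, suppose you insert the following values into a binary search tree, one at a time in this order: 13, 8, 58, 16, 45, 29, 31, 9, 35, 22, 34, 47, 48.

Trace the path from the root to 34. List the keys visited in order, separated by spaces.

Insert 13: tree is empty, so 13 becomes the root.
Insert 8: 8 < 13 → go left. Place as left child of 13.
Insert 58: 58 > 13 → go right. Place as right child of 13.
Insert 16: 16 > 13 → go right; 16 < 58 → go left. Place as left child of 58.
Insert 45: 45 > 13 → go right; 45 < 58 → go left; 45 > 16 → go right. Place as right child of 16.
Insert 29: 29 > 13 → go right; 29 < 58 → go left; 29 > 16 → go right; 29 < 45 → go left. Place as left child of 45.
Insert 31: 31 > 13 → go right; 31 < 58 → go left; 31 > 16 → go right; 31 < 45 → go left; 31 > 29 → go right. Place as right child of 29.
Insert 9: 9 < 13 → go left; 9 > 8 → go right. Place as right child of 8.
Insert 35: 35 > 13 → go right; 35 < 58 → go left; 35 > 16 → go right; 35 < 45 → go left; 35 > 29 → go right; 35 > 31 → go right. Place as right child of 31.
Insert 22: 22 > 13 → go right; 22 < 58 → go left; 22 > 16 → go right; 22 < 45 → go left; 22 < 29 → go left. Place as left child of 29.
Insert 34: 34 > 13 → go right; 34 < 58 → go left; 34 > 16 → go right; 34 < 45 → go left; 34 > 29 → go right; 34 > 31 → go right; 34 < 35 → go left. Place as left child of 35.
Insert 47: 47 > 13 → go right; 47 < 58 → go left; 47 > 16 → go right; 47 > 45 → go right. Place as right child of 45.
Insert 48: 48 > 13 → go right; 48 < 58 → go left; 48 > 16 → go right; 48 > 45 → go right; 48 > 47 → go right. Place as right child of 47.

13 58 16 45 29 31 35 34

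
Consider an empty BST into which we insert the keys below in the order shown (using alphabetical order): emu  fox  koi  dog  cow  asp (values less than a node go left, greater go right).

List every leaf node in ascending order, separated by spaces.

Insert emu: tree is empty, so emu becomes the root.
Insert fox: fox > emu → go right. Place as right child of emu.
Insert koi: koi > emu → go right; koi > fox → go right. Place as right child of fox.
Insert dog: dog < emu → go left. Place as left child of emu.
Insert cow: cow < emu → go left; cow < dog → go left. Place as left child of dog.
Insert asp: asp < emu → go left; asp < dog → go left; asp < cow → go left. Place as left child of cow.

asp koi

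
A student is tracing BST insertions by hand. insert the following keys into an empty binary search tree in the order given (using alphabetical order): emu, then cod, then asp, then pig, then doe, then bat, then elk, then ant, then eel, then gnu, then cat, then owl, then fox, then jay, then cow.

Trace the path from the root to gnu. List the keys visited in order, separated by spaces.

emu: root
cod: left child of emu (depth 1)
asp: left child of cod (depth 2)
pig: right child of emu (depth 1)
doe: right child of cod (depth 2)
bat: right child of asp (depth 3)
elk: right child of doe (depth 3)
ant: left child of asp (depth 3)
eel: left child of elk (depth 4)
gnu: left child of pig (depth 2)
cat: right child of bat (depth 4)
owl: right child of gnu (depth 3)
fox: left child of gnu (depth 3)
jay: left child of owl (depth 4)
cow: left child of doe (depth 3)

emu pig gnu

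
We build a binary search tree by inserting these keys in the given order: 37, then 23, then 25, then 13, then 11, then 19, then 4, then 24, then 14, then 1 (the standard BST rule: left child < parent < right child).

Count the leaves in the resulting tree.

3

Insert 37: tree is empty, so 37 becomes the root.
Insert 23: 23 < 37 → go left. Place as left child of 37.
Insert 25: 25 < 37 → go left; 25 > 23 → go right. Place as right child of 23.
Insert 13: 13 < 37 → go left; 13 < 23 → go left. Place as left child of 23.
Insert 11: 11 < 37 → go left; 11 < 23 → go left; 11 < 13 → go left. Place as left child of 13.
Insert 19: 19 < 37 → go left; 19 < 23 → go left; 19 > 13 → go right. Place as right child of 13.
Insert 4: 4 < 37 → go left; 4 < 23 → go left; 4 < 13 → go left; 4 < 11 → go left. Place as left child of 11.
Insert 24: 24 < 37 → go left; 24 > 23 → go right; 24 < 25 → go left. Place as left child of 25.
Insert 14: 14 < 37 → go left; 14 < 23 → go left; 14 > 13 → go right; 14 < 19 → go left. Place as left child of 19.
Insert 1: 1 < 37 → go left; 1 < 23 → go left; 1 < 13 → go left; 1 < 11 → go left; 1 < 4 → go left. Place as left child of 4.

Leaves: 1, 14, 24 — 3 in total.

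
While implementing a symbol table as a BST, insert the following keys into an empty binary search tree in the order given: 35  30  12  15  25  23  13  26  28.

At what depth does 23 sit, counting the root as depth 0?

5

35: root
30: left child of 35 (depth 1)
12: left child of 30 (depth 2)
15: right child of 12 (depth 3)
25: right child of 15 (depth 4)
23: left child of 25 (depth 5)
13: left child of 15 (depth 4)
26: right child of 25 (depth 5)
28: right child of 26 (depth 6)

Path to 23: 35 → 30 → 12 → 15 → 25 → 23, which is 5 edges.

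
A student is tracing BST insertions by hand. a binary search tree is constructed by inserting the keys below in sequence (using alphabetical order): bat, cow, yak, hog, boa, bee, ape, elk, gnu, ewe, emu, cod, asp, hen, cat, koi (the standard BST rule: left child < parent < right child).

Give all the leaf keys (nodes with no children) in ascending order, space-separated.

asp bee cat emu hen koi

Insert bat: tree is empty, so bat becomes the root.
Insert cow: cow > bat → go right. Place as right child of bat.
Insert yak: yak > bat → go right; yak > cow → go right. Place as right child of cow.
Insert hog: hog > bat → go right; hog > cow → go right; hog < yak → go left. Place as left child of yak.
Insert boa: boa > bat → go right; boa < cow → go left. Place as left child of cow.
Insert bee: bee > bat → go right; bee < cow → go left; bee < boa → go left. Place as left child of boa.
Insert ape: ape < bat → go left. Place as left child of bat.
Insert elk: elk > bat → go right; elk > cow → go right; elk < yak → go left; elk < hog → go left. Place as left child of hog.
Insert gnu: gnu > bat → go right; gnu > cow → go right; gnu < yak → go left; gnu < hog → go left; gnu > elk → go right. Place as right child of elk.
Insert ewe: ewe > bat → go right; ewe > cow → go right; ewe < yak → go left; ewe < hog → go left; ewe > elk → go right; ewe < gnu → go left. Place as left child of gnu.
Insert emu: emu > bat → go right; emu > cow → go right; emu < yak → go left; emu < hog → go left; emu > elk → go right; emu < gnu → go left; emu < ewe → go left. Place as left child of ewe.
Insert cod: cod > bat → go right; cod < cow → go left; cod > boa → go right. Place as right child of boa.
Insert asp: asp < bat → go left; asp > ape → go right. Place as right child of ape.
Insert hen: hen > bat → go right; hen > cow → go right; hen < yak → go left; hen < hog → go left; hen > elk → go right; hen > gnu → go right. Place as right child of gnu.
Insert cat: cat > bat → go right; cat < cow → go left; cat > boa → go right; cat < cod → go left. Place as left child of cod.
Insert koi: koi > bat → go right; koi > cow → go right; koi < yak → go left; koi > hog → go right. Place as right child of hog.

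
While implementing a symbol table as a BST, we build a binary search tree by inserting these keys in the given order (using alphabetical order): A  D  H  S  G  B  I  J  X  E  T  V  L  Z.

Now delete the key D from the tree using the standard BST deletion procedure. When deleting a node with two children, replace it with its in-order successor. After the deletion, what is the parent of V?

T

Resulting structure (node: left, right):
  A: L=–, R=D
  D: L=B, R=H
  H: L=G, R=S
  S: L=I, R=X
  G: L=E, R=–
  B: L=–, R=–
  I: L=–, R=J
  J: L=–, R=L
  X: L=T, R=Z
  E: L=–, R=–
  T: L=–, R=V
  V: L=–, R=–
  L: L=–, R=–
  Z: L=–, R=–

Delete D (two children — replace with in-order successor).
After deletion, V's parent is T.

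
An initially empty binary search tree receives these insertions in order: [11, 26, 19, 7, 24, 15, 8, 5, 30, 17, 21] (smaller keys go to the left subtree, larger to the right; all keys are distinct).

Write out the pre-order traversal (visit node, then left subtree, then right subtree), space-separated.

11 7 5 8 26 19 15 17 24 21 30

Insert 11: tree is empty, so 11 becomes the root.
Insert 26: 26 > 11 → go right. Place as right child of 11.
Insert 19: 19 > 11 → go right; 19 < 26 → go left. Place as left child of 26.
Insert 7: 7 < 11 → go left. Place as left child of 11.
Insert 24: 24 > 11 → go right; 24 < 26 → go left; 24 > 19 → go right. Place as right child of 19.
Insert 15: 15 > 11 → go right; 15 < 26 → go left; 15 < 19 → go left. Place as left child of 19.
Insert 8: 8 < 11 → go left; 8 > 7 → go right. Place as right child of 7.
Insert 5: 5 < 11 → go left; 5 < 7 → go left. Place as left child of 7.
Insert 30: 30 > 11 → go right; 30 > 26 → go right. Place as right child of 26.
Insert 17: 17 > 11 → go right; 17 < 26 → go left; 17 < 19 → go left; 17 > 15 → go right. Place as right child of 15.
Insert 21: 21 > 11 → go right; 21 < 26 → go left; 21 > 19 → go right; 21 < 24 → go left. Place as left child of 24.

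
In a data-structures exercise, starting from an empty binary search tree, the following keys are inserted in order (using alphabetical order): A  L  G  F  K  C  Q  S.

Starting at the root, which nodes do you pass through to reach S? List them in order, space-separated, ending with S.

A: root
L: right child of A (depth 1)
G: left child of L (depth 2)
F: left child of G (depth 3)
K: right child of G (depth 3)
C: left child of F (depth 4)
Q: right child of L (depth 2)
S: right child of Q (depth 3)

A L Q S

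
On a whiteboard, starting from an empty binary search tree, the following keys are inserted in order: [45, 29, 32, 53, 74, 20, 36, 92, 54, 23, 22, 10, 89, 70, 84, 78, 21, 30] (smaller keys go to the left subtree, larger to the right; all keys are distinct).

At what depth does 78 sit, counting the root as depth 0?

Insert 45: tree is empty, so 45 becomes the root.
Insert 29: 29 < 45 → go left. Place as left child of 45.
Insert 32: 32 < 45 → go left; 32 > 29 → go right. Place as right child of 29.
Insert 53: 53 > 45 → go right. Place as right child of 45.
Insert 74: 74 > 45 → go right; 74 > 53 → go right. Place as right child of 53.
Insert 20: 20 < 45 → go left; 20 < 29 → go left. Place as left child of 29.
Insert 36: 36 < 45 → go left; 36 > 29 → go right; 36 > 32 → go right. Place as right child of 32.
Insert 92: 92 > 45 → go right; 92 > 53 → go right; 92 > 74 → go right. Place as right child of 74.
Insert 54: 54 > 45 → go right; 54 > 53 → go right; 54 < 74 → go left. Place as left child of 74.
Insert 23: 23 < 45 → go left; 23 < 29 → go left; 23 > 20 → go right. Place as right child of 20.
Insert 22: 22 < 45 → go left; 22 < 29 → go left; 22 > 20 → go right; 22 < 23 → go left. Place as left child of 23.
Insert 10: 10 < 45 → go left; 10 < 29 → go left; 10 < 20 → go left. Place as left child of 20.
Insert 89: 89 > 45 → go right; 89 > 53 → go right; 89 > 74 → go right; 89 < 92 → go left. Place as left child of 92.
Insert 70: 70 > 45 → go right; 70 > 53 → go right; 70 < 74 → go left; 70 > 54 → go right. Place as right child of 54.
Insert 84: 84 > 45 → go right; 84 > 53 → go right; 84 > 74 → go right; 84 < 92 → go left; 84 < 89 → go left. Place as left child of 89.
Insert 78: 78 > 45 → go right; 78 > 53 → go right; 78 > 74 → go right; 78 < 92 → go left; 78 < 89 → go left; 78 < 84 → go left. Place as left child of 84.
Insert 21: 21 < 45 → go left; 21 < 29 → go left; 21 > 20 → go right; 21 < 23 → go left; 21 < 22 → go left. Place as left child of 22.
Insert 30: 30 < 45 → go left; 30 > 29 → go right; 30 < 32 → go left. Place as left child of 32.

Path to 78: 45 → 53 → 74 → 92 → 89 → 84 → 78, which is 6 edges.

6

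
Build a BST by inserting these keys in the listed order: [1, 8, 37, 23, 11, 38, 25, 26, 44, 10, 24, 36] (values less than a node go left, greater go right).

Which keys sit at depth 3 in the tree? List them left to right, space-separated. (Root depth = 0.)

Insert 1: tree is empty, so 1 becomes the root.
Insert 8: 8 > 1 → go right. Place as right child of 1.
Insert 37: 37 > 1 → go right; 37 > 8 → go right. Place as right child of 8.
Insert 23: 23 > 1 → go right; 23 > 8 → go right; 23 < 37 → go left. Place as left child of 37.
Insert 11: 11 > 1 → go right; 11 > 8 → go right; 11 < 37 → go left; 11 < 23 → go left. Place as left child of 23.
Insert 38: 38 > 1 → go right; 38 > 8 → go right; 38 > 37 → go right. Place as right child of 37.
Insert 25: 25 > 1 → go right; 25 > 8 → go right; 25 < 37 → go left; 25 > 23 → go right. Place as right child of 23.
Insert 26: 26 > 1 → go right; 26 > 8 → go right; 26 < 37 → go left; 26 > 23 → go right; 26 > 25 → go right. Place as right child of 25.
Insert 44: 44 > 1 → go right; 44 > 8 → go right; 44 > 37 → go right; 44 > 38 → go right. Place as right child of 38.
Insert 10: 10 > 1 → go right; 10 > 8 → go right; 10 < 37 → go left; 10 < 23 → go left; 10 < 11 → go left. Place as left child of 11.
Insert 24: 24 > 1 → go right; 24 > 8 → go right; 24 < 37 → go left; 24 > 23 → go right; 24 < 25 → go left. Place as left child of 25.
Insert 36: 36 > 1 → go right; 36 > 8 → go right; 36 < 37 → go left; 36 > 23 → go right; 36 > 25 → go right; 36 > 26 → go right. Place as right child of 26.

23 38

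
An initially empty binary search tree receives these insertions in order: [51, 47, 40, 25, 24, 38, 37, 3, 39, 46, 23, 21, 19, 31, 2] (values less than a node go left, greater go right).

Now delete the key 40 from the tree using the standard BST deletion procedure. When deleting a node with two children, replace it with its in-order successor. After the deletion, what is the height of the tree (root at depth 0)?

Insert 51: tree is empty, so 51 becomes the root.
Insert 47: 47 < 51 → go left. Place as left child of 51.
Insert 40: 40 < 51 → go left; 40 < 47 → go left. Place as left child of 47.
Insert 25: 25 < 51 → go left; 25 < 47 → go left; 25 < 40 → go left. Place as left child of 40.
Insert 24: 24 < 51 → go left; 24 < 47 → go left; 24 < 40 → go left; 24 < 25 → go left. Place as left child of 25.
Insert 38: 38 < 51 → go left; 38 < 47 → go left; 38 < 40 → go left; 38 > 25 → go right. Place as right child of 25.
Insert 37: 37 < 51 → go left; 37 < 47 → go left; 37 < 40 → go left; 37 > 25 → go right; 37 < 38 → go left. Place as left child of 38.
Insert 3: 3 < 51 → go left; 3 < 47 → go left; 3 < 40 → go left; 3 < 25 → go left; 3 < 24 → go left. Place as left child of 24.
Insert 39: 39 < 51 → go left; 39 < 47 → go left; 39 < 40 → go left; 39 > 25 → go right; 39 > 38 → go right. Place as right child of 38.
Insert 46: 46 < 51 → go left; 46 < 47 → go left; 46 > 40 → go right. Place as right child of 40.
Insert 23: 23 < 51 → go left; 23 < 47 → go left; 23 < 40 → go left; 23 < 25 → go left; 23 < 24 → go left; 23 > 3 → go right. Place as right child of 3.
Insert 21: 21 < 51 → go left; 21 < 47 → go left; 21 < 40 → go left; 21 < 25 → go left; 21 < 24 → go left; 21 > 3 → go right; 21 < 23 → go left. Place as left child of 23.
Insert 19: 19 < 51 → go left; 19 < 47 → go left; 19 < 40 → go left; 19 < 25 → go left; 19 < 24 → go left; 19 > 3 → go right; 19 < 23 → go left; 19 < 21 → go left. Place as left child of 21.
Insert 31: 31 < 51 → go left; 31 < 47 → go left; 31 < 40 → go left; 31 > 25 → go right; 31 < 38 → go left; 31 < 37 → go left. Place as left child of 37.
Insert 2: 2 < 51 → go left; 2 < 47 → go left; 2 < 40 → go left; 2 < 25 → go left; 2 < 24 → go left; 2 < 3 → go left. Place as left child of 3.

Delete 40 (two children — replace with in-order successor).
After deletion, deepest node is 19 at depth 8.

8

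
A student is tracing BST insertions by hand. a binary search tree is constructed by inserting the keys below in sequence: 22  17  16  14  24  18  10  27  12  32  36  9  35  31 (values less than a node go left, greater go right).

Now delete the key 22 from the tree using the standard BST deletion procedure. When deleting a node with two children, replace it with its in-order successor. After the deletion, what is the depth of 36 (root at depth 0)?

3

Insert 22: tree is empty, so 22 becomes the root.
Insert 17: 17 < 22 → go left. Place as left child of 22.
Insert 16: 16 < 22 → go left; 16 < 17 → go left. Place as left child of 17.
Insert 14: 14 < 22 → go left; 14 < 17 → go left; 14 < 16 → go left. Place as left child of 16.
Insert 24: 24 > 22 → go right. Place as right child of 22.
Insert 18: 18 < 22 → go left; 18 > 17 → go right. Place as right child of 17.
Insert 10: 10 < 22 → go left; 10 < 17 → go left; 10 < 16 → go left; 10 < 14 → go left. Place as left child of 14.
Insert 27: 27 > 22 → go right; 27 > 24 → go right. Place as right child of 24.
Insert 12: 12 < 22 → go left; 12 < 17 → go left; 12 < 16 → go left; 12 < 14 → go left; 12 > 10 → go right. Place as right child of 10.
Insert 32: 32 > 22 → go right; 32 > 24 → go right; 32 > 27 → go right. Place as right child of 27.
Insert 36: 36 > 22 → go right; 36 > 24 → go right; 36 > 27 → go right; 36 > 32 → go right. Place as right child of 32.
Insert 9: 9 < 22 → go left; 9 < 17 → go left; 9 < 16 → go left; 9 < 14 → go left; 9 < 10 → go left. Place as left child of 10.
Insert 35: 35 > 22 → go right; 35 > 24 → go right; 35 > 27 → go right; 35 > 32 → go right; 35 < 36 → go left. Place as left child of 36.
Insert 31: 31 > 22 → go right; 31 > 24 → go right; 31 > 27 → go right; 31 < 32 → go left. Place as left child of 32.

Delete 22 (two children — replace with in-order successor).
After deletion, path to 36: 24 → 27 → 32 → 36.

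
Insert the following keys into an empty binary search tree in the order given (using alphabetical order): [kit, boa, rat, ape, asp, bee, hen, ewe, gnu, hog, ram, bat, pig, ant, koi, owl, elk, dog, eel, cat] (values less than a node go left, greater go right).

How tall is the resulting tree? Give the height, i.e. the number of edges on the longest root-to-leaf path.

6

kit: root
boa: left child of kit (depth 1)
rat: right child of kit (depth 1)
ape: left child of boa (depth 2)
asp: right child of ape (depth 3)
bee: right child of asp (depth 4)
hen: right child of boa (depth 2)
ewe: left child of hen (depth 3)
gnu: right child of ewe (depth 4)
hog: right child of hen (depth 3)
ram: left child of rat (depth 2)
bat: left child of bee (depth 5)
pig: left child of ram (depth 3)
ant: left child of ape (depth 3)
koi: left child of pig (depth 4)
owl: right child of koi (depth 5)
elk: left child of ewe (depth 4)
dog: left child of elk (depth 5)
eel: right child of dog (depth 6)
cat: left child of dog (depth 6)

The deepest node is eel at depth 6.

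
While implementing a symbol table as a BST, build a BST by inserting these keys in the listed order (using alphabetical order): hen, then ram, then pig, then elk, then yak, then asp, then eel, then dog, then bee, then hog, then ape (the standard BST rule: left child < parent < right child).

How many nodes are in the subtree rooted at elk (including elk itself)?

Resulting structure (node: left, right):
  hen: L=elk, R=ram
  ram: L=pig, R=yak
  pig: L=hog, R=–
  elk: L=asp, R=–
  yak: L=–, R=–
  asp: L=ape, R=eel
  eel: L=dog, R=–
  dog: L=bee, R=–
  bee: L=–, R=–
  hog: L=–, R=–
  ape: L=–, R=–

Subtree rooted at elk contains: elk, asp, ape, eel, dog, bee — 6 nodes.

6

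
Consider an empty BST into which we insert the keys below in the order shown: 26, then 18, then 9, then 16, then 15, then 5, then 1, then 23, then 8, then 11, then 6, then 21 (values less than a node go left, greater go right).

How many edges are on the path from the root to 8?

4

26: root
18: left child of 26 (depth 1)
9: left child of 18 (depth 2)
16: right child of 9 (depth 3)
15: left child of 16 (depth 4)
5: left child of 9 (depth 3)
1: left child of 5 (depth 4)
23: right child of 18 (depth 2)
8: right child of 5 (depth 4)
11: left child of 15 (depth 5)
6: left child of 8 (depth 5)
21: left child of 23 (depth 3)

Path to 8: 26 → 18 → 9 → 5 → 8, which is 4 edges.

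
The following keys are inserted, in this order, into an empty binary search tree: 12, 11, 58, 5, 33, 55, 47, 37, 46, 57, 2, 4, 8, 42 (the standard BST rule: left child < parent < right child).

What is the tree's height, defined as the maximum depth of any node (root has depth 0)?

7

12: root
11: left child of 12 (depth 1)
58: right child of 12 (depth 1)
5: left child of 11 (depth 2)
33: left child of 58 (depth 2)
55: right child of 33 (depth 3)
47: left child of 55 (depth 4)
37: left child of 47 (depth 5)
46: right child of 37 (depth 6)
57: right child of 55 (depth 4)
2: left child of 5 (depth 3)
4: right child of 2 (depth 4)
8: right child of 5 (depth 3)
42: left child of 46 (depth 7)

The deepest node is 42 at depth 7.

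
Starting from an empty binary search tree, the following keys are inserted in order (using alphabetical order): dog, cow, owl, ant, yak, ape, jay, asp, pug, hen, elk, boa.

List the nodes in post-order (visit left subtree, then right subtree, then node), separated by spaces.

Insert dog: tree is empty, so dog becomes the root.
Insert cow: cow < dog → go left. Place as left child of dog.
Insert owl: owl > dog → go right. Place as right child of dog.
Insert ant: ant < dog → go left; ant < cow → go left. Place as left child of cow.
Insert yak: yak > dog → go right; yak > owl → go right. Place as right child of owl.
Insert ape: ape < dog → go left; ape < cow → go left; ape > ant → go right. Place as right child of ant.
Insert jay: jay > dog → go right; jay < owl → go left. Place as left child of owl.
Insert asp: asp < dog → go left; asp < cow → go left; asp > ant → go right; asp > ape → go right. Place as right child of ape.
Insert pug: pug > dog → go right; pug > owl → go right; pug < yak → go left. Place as left child of yak.
Insert hen: hen > dog → go right; hen < owl → go left; hen < jay → go left. Place as left child of jay.
Insert elk: elk > dog → go right; elk < owl → go left; elk < jay → go left; elk < hen → go left. Place as left child of hen.
Insert boa: boa < dog → go left; boa < cow → go left; boa > ant → go right; boa > ape → go right; boa > asp → go right. Place as right child of asp.

boa asp ape ant cow elk hen jay pug yak owl dog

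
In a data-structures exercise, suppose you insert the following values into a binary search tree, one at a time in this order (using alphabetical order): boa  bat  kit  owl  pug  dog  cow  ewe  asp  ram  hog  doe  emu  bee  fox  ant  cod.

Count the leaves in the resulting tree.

boa: root
bat: left child of boa (depth 1)
kit: right child of boa (depth 1)
owl: right child of kit (depth 2)
pug: right child of owl (depth 3)
dog: left child of kit (depth 2)
cow: left child of dog (depth 3)
ewe: right child of dog (depth 3)
asp: left child of bat (depth 2)
ram: right child of pug (depth 4)
hog: right child of ewe (depth 4)
doe: right child of cow (depth 4)
emu: left child of ewe (depth 4)
bee: right child of bat (depth 2)
fox: left child of hog (depth 5)
ant: left child of asp (depth 3)
cod: left child of cow (depth 4)

Leaves: ant, bee, cod, doe, emu, fox, ram — 7 in total.

7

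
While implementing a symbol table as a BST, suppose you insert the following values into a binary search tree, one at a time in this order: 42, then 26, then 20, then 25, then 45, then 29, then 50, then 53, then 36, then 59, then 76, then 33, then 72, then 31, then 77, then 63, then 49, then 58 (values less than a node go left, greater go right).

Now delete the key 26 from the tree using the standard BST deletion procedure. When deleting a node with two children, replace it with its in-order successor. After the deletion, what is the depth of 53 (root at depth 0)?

Insert 42: tree is empty, so 42 becomes the root.
Insert 26: 26 < 42 → go left. Place as left child of 42.
Insert 20: 20 < 42 → go left; 20 < 26 → go left. Place as left child of 26.
Insert 25: 25 < 42 → go left; 25 < 26 → go left; 25 > 20 → go right. Place as right child of 20.
Insert 45: 45 > 42 → go right. Place as right child of 42.
Insert 29: 29 < 42 → go left; 29 > 26 → go right. Place as right child of 26.
Insert 50: 50 > 42 → go right; 50 > 45 → go right. Place as right child of 45.
Insert 53: 53 > 42 → go right; 53 > 45 → go right; 53 > 50 → go right. Place as right child of 50.
Insert 36: 36 < 42 → go left; 36 > 26 → go right; 36 > 29 → go right. Place as right child of 29.
Insert 59: 59 > 42 → go right; 59 > 45 → go right; 59 > 50 → go right; 59 > 53 → go right. Place as right child of 53.
Insert 76: 76 > 42 → go right; 76 > 45 → go right; 76 > 50 → go right; 76 > 53 → go right; 76 > 59 → go right. Place as right child of 59.
Insert 33: 33 < 42 → go left; 33 > 26 → go right; 33 > 29 → go right; 33 < 36 → go left. Place as left child of 36.
Insert 72: 72 > 42 → go right; 72 > 45 → go right; 72 > 50 → go right; 72 > 53 → go right; 72 > 59 → go right; 72 < 76 → go left. Place as left child of 76.
Insert 31: 31 < 42 → go left; 31 > 26 → go right; 31 > 29 → go right; 31 < 36 → go left; 31 < 33 → go left. Place as left child of 33.
Insert 77: 77 > 42 → go right; 77 > 45 → go right; 77 > 50 → go right; 77 > 53 → go right; 77 > 59 → go right; 77 > 76 → go right. Place as right child of 76.
Insert 63: 63 > 42 → go right; 63 > 45 → go right; 63 > 50 → go right; 63 > 53 → go right; 63 > 59 → go right; 63 < 76 → go left; 63 < 72 → go left. Place as left child of 72.
Insert 49: 49 > 42 → go right; 49 > 45 → go right; 49 < 50 → go left. Place as left child of 50.
Insert 58: 58 > 42 → go right; 58 > 45 → go right; 58 > 50 → go right; 58 > 53 → go right; 58 < 59 → go left. Place as left child of 59.

Delete 26 (two children — replace with in-order successor).
After deletion, path to 53: 42 → 45 → 50 → 53.

3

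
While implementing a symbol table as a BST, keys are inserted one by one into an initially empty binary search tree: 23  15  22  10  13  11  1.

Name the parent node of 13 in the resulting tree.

10

23: root
15: left child of 23 (depth 1)
22: right child of 15 (depth 2)
10: left child of 15 (depth 2)
13: right child of 10 (depth 3)
11: left child of 13 (depth 4)
1: left child of 10 (depth 3)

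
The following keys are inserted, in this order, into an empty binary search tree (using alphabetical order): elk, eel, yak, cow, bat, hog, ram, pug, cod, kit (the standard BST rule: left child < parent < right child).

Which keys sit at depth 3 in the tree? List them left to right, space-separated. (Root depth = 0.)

elk: root
eel: left child of elk (depth 1)
yak: right child of elk (depth 1)
cow: left child of eel (depth 2)
bat: left child of cow (depth 3)
hog: left child of yak (depth 2)
ram: right child of hog (depth 3)
pug: left child of ram (depth 4)
cod: right child of bat (depth 4)
kit: left child of pug (depth 5)

bat ram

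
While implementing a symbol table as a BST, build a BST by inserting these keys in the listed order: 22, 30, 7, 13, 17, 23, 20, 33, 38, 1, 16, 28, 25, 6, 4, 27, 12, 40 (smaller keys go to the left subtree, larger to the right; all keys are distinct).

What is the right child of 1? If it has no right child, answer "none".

22: root
30: right child of 22 (depth 1)
7: left child of 22 (depth 1)
13: right child of 7 (depth 2)
17: right child of 13 (depth 3)
23: left child of 30 (depth 2)
20: right child of 17 (depth 4)
33: right child of 30 (depth 2)
38: right child of 33 (depth 3)
1: left child of 7 (depth 2)
16: left child of 17 (depth 4)
28: right child of 23 (depth 3)
25: left child of 28 (depth 4)
6: right child of 1 (depth 3)
4: left child of 6 (depth 4)
27: right child of 25 (depth 5)
12: left child of 13 (depth 3)
40: right child of 38 (depth 4)

6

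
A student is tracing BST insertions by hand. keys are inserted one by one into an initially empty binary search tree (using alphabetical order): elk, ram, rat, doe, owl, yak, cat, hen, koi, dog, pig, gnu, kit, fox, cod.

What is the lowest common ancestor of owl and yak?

Insert elk: tree is empty, so elk becomes the root.
Insert ram: ram > elk → go right. Place as right child of elk.
Insert rat: rat > elk → go right; rat > ram → go right. Place as right child of ram.
Insert doe: doe < elk → go left. Place as left child of elk.
Insert owl: owl > elk → go right; owl < ram → go left. Place as left child of ram.
Insert yak: yak > elk → go right; yak > ram → go right; yak > rat → go right. Place as right child of rat.
Insert cat: cat < elk → go left; cat < doe → go left. Place as left child of doe.
Insert hen: hen > elk → go right; hen < ram → go left; hen < owl → go left. Place as left child of owl.
Insert koi: koi > elk → go right; koi < ram → go left; koi < owl → go left; koi > hen → go right. Place as right child of hen.
Insert dog: dog < elk → go left; dog > doe → go right. Place as right child of doe.
Insert pig: pig > elk → go right; pig < ram → go left; pig > owl → go right. Place as right child of owl.
Insert gnu: gnu > elk → go right; gnu < ram → go left; gnu < owl → go left; gnu < hen → go left. Place as left child of hen.
Insert kit: kit > elk → go right; kit < ram → go left; kit < owl → go left; kit > hen → go right; kit < koi → go left. Place as left child of koi.
Insert fox: fox > elk → go right; fox < ram → go left; fox < owl → go left; fox < hen → go left; fox < gnu → go left. Place as left child of gnu.
Insert cod: cod < elk → go left; cod < doe → go left; cod > cat → go right. Place as right child of cat.

Path to owl: elk → ram → owl
Path to yak: elk → ram → rat → yak
The paths share a prefix ending at ram, then split left and right.

ram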